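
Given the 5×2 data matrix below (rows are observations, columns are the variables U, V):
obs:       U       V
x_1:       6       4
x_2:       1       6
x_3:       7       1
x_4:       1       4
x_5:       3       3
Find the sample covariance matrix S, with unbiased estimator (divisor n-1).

Step 1 — column means:
  mean(U) = (6 + 1 + 7 + 1 + 3) / 5 = 18/5 = 3.6
  mean(V) = (4 + 6 + 1 + 4 + 3) / 5 = 18/5 = 3.6

Step 2 — sample covariance S[i,j] = (1/(n-1)) · Σ_k (x_{k,i} - mean_i) · (x_{k,j} - mean_j), with n-1 = 4.
  S[U,U] = ((2.4)·(2.4) + (-2.6)·(-2.6) + (3.4)·(3.4) + (-2.6)·(-2.6) + (-0.6)·(-0.6)) / 4 = 31.2/4 = 7.8
  S[U,V] = ((2.4)·(0.4) + (-2.6)·(2.4) + (3.4)·(-2.6) + (-2.6)·(0.4) + (-0.6)·(-0.6)) / 4 = -14.8/4 = -3.7
  S[V,V] = ((0.4)·(0.4) + (2.4)·(2.4) + (-2.6)·(-2.6) + (0.4)·(0.4) + (-0.6)·(-0.6)) / 4 = 13.2/4 = 3.3

S is symmetric (S[j,i] = S[i,j]). Assembling:

S = [[7.8, -3.7],
 [-3.7, 3.3]]


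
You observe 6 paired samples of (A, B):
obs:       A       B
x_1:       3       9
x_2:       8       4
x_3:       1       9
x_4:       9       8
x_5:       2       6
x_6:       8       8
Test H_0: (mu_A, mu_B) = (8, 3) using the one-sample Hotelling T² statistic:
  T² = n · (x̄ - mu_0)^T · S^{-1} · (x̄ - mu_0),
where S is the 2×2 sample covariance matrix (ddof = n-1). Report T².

Step 1 — sample mean vector:
  mean(A) = (3 + 8 + 1 + 9 + 2 + 8) / 6 = 31/6 = 5.1667
  mean(B) = (9 + 4 + 9 + 8 + 6 + 8) / 6 = 44/6 = 7.3333
  x̄ = (5.1667, 7.3333),  deviation x̄ - mu_0 = (5.1667, 7.3333) - (8, 3) = (-2.8333, 4.3333).

Step 2 — sample covariance matrix, S[i,j] = (1/(n-1)) · Σ_k (x_{k,i} - mean_i) · (x_{k,j} - mean_j), divisor n-1 = 5:
  S[A,A] = ((-2.1667)·(-2.1667) + (2.8333)·(2.8333) + (-4.1667)·(-4.1667) + (3.8333)·(3.8333) + (-3.1667)·(-3.1667) + (2.8333)·(2.8333)) / 5 = 62.8333/5 = 12.5667
  S[A,B] = ((-2.1667)·(1.6667) + (2.8333)·(-3.3333) + (-4.1667)·(1.6667) + (3.8333)·(0.6667) + (-3.1667)·(-1.3333) + (2.8333)·(0.6667)) / 5 = -11.3333/5 = -2.2667
  S[B,B] = ((1.6667)·(1.6667) + (-3.3333)·(-3.3333) + (1.6667)·(1.6667) + (0.6667)·(0.6667) + (-1.3333)·(-1.3333) + (0.6667)·(0.6667)) / 5 = 19.3333/5 = 3.8667
  S = [[12.5667, -2.2667],
 [-2.2667, 3.8667]].

Step 3 — invert S. det(S) = 12.5667·3.8667 - (-2.2667)² = 43.4533.
  S^{-1} = (1/det) · [[d, -b], [-b, a]] = [[0.089, 0.0522],
 [0.0522, 0.2892]].

Step 4 — quadratic form (x̄ - mu_0)^T · S^{-1} · (x̄ - mu_0):
  S^{-1} · (x̄ - mu_0) = (-0.0261, 1.1054),
  (x̄ - mu_0)^T · [...] = (-2.8333)·(-0.0261) + (4.3333)·(1.1054) = 4.864.

Step 5 — scale by n: T² = 6 · 4.864 = 29.1838.

T² ≈ 29.1838


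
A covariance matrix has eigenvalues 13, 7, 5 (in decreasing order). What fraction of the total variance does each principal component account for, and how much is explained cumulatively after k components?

Step 1 — total variance = trace(Sigma) = Σ λ_i = 13 + 7 + 5 = 25.

Step 2 — fraction explained by component i = λ_i / Σ λ:
  PC1: 13/25 = 0.52
  PC2: 7/25 = 0.28
  PC3: 5/25 = 0.2

Step 3 — cumulative fraction after k components = (λ_1 + ... + λ_k) / Σ λ:
  k = 1: 13/25 = 0.52
  k = 2: (13 + 7)/25 = 20/25 = 0.8
  k = 3: (13 + 7 + 5)/25 = 25/25 = 1

Summary (fraction, with percent):

explained: PC1 0.52 (52%), PC2 0.28 (28%), PC3 0.2 (20%);  cumulative: 0.52, 0.8, 1


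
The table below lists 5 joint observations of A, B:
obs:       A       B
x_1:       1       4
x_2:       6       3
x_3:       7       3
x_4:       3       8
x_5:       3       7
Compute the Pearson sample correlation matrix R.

Step 1 — column means:
  mean(A) = (1 + 6 + 7 + 3 + 3) / 5 = 20/5 = 4
  mean(B) = (4 + 3 + 3 + 8 + 7) / 5 = 25/5 = 5

Step 2 — sample variances and covariances s[i,j] = (1/(n-1)) · Σ_k (x_{k,i} - mean_i) · (x_{k,j} - mean_j), with n-1 = 4:
  s[A,A] = ((-3)·(-3) + (2)·(2) + (3)·(3) + (-1)·(-1) + (-1)·(-1)) / 4 = 24/4 = 6
  s[A,B] = ((-3)·(-1) + (2)·(-2) + (3)·(-2) + (-1)·(3) + (-1)·(2)) / 4 = -12/4 = -3
  s[B,B] = ((-1)·(-1) + (-2)·(-2) + (-2)·(-2) + (3)·(3) + (2)·(2)) / 4 = 22/4 = 5.5
  Sample standard deviations s_i = √(s[i,i]):
  s(A) = √(6) = 2.4495
  s(B) = √(5.5) = 2.3452

Step 3 — r_{ij} = s_{ij} / (s_i · s_j):
  r[A,A] = 1 (diagonal).
  r[A,B] = -3 / (2.4495 · 2.3452) = -3 / 5.7446 = -0.5222
  r[B,B] = 1 (diagonal).

R is symmetric with unit diagonal. Assembling:

R = [[1, -0.5222],
 [-0.5222, 1]]


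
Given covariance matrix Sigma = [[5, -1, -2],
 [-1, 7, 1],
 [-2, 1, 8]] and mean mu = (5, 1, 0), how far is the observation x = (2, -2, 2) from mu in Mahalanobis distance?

Step 1 — centre the observation: (x - mu) = (-3, -3, 2).

Step 2 — invert Sigma (cofactor / det for 3×3, or solve directly):
  Sigma^{-1} = [[0.2263, 0.0247, 0.0535],
 [0.0247, 0.1481, -0.0123],
 [0.0535, -0.0123, 0.1399]].

Step 3 — form the quadratic (x - mu)^T · Sigma^{-1} · (x - mu):
  Sigma^{-1} · (x - mu) = (-0.6461, -0.5432, 0.1564).
  (x - mu)^T · [Sigma^{-1} · (x - mu)] = (-3)·(-0.6461) + (-3)·(-0.5432) + (2)·(0.1564) = 3.8807.

Step 4 — take square root: d = √(3.8807) ≈ 1.9699.

d(x, mu) = √(3.8807) ≈ 1.9699


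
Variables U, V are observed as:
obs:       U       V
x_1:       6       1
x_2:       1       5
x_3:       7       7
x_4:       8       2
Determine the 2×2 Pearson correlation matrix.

Step 1 — column means:
  mean(U) = (6 + 1 + 7 + 8) / 4 = 22/4 = 5.5
  mean(V) = (1 + 5 + 7 + 2) / 4 = 15/4 = 3.75

Step 2 — sample variances and covariances s[i,j] = (1/(n-1)) · Σ_k (x_{k,i} - mean_i) · (x_{k,j} - mean_j), with n-1 = 3:
  s[U,U] = ((0.5)·(0.5) + (-4.5)·(-4.5) + (1.5)·(1.5) + (2.5)·(2.5)) / 3 = 29/3 = 9.6667
  s[U,V] = ((0.5)·(-2.75) + (-4.5)·(1.25) + (1.5)·(3.25) + (2.5)·(-1.75)) / 3 = -6.5/3 = -2.1667
  s[V,V] = ((-2.75)·(-2.75) + (1.25)·(1.25) + (3.25)·(3.25) + (-1.75)·(-1.75)) / 3 = 22.75/3 = 7.5833
  Sample standard deviations s_i = √(s[i,i]):
  s(U) = √(9.6667) = 3.1091
  s(V) = √(7.5833) = 2.7538

Step 3 — r_{ij} = s_{ij} / (s_i · s_j):
  r[U,U] = 1 (diagonal).
  r[U,V] = -2.1667 / (3.1091 · 2.7538) = -2.1667 / 8.5619 = -0.2531
  r[V,V] = 1 (diagonal).

R is symmetric with unit diagonal. Assembling:

R = [[1, -0.2531],
 [-0.2531, 1]]


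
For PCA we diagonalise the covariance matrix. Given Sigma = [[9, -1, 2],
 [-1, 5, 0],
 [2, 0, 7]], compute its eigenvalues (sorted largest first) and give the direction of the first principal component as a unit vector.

Step 1 — characteristic polynomial p(λ) = det(λI - Sigma) = λ³ - tr·λ² + c_1·λ - det, where tr = trace, c_1 = sum of the principal 2×2 minors, det = det(Sigma):
  tr = 9 + 5 + 7 = 21,
  c_1 = (9·5 - (-1)²) + (9·7 - (2)²) + (5·7 - (0)²) = 44 + 59 + 35 = 138,
  det = 9·(5·7 - (0)²) - (-1)·((-1)·7 - (0)·(2)) + (2)·((-1)·(0) - 5·(2)) = 9·(35) - (-1)·(-7) + (2)·(-10) = 288.
  So p(λ) = λ³ - 21λ² + 138λ - 288.
Step 2 — look for an integer root (rational root theorem: any rational root is an integer divisor of 288). Testing λ = 6:
  p(6) = 216 - 756 + 828 - 288 = 0  ✓
  Dividing out (λ - 6): p(λ) = (λ - 6)(λ² - 15λ + 48).
Step 3 — remaining eigenvalues from the quadratic λ² - 15λ + 48 = 0:
  Δ = 15² - 4·48 = 225 - 192 = 33,  λ = (15 ± √33)/2 = (15 ± 5.7446)/2 ≈ 10.3723 or 4.6277.
  Sorted: λ_1 = 10.3723,  λ_2 = 6,  λ_3 = 4.6277  (check: sum = 21 = tr ✓).

Step 4 — unit eigenvector for λ_1 ≈ 10.3723: v spans the null space of (Sigma - λ_1 I), whose rows are
  r_1 = (-1.3723, -1, 2),  r_2 = (-1, -5.3723, 0),  r_3 = (2, 0, -3.3723).
  v is orthogonal to every row, so take v ∝ r_1 × r_2 = ((-1)·(0) - (2)·(-5.3723), (2)·(-1) - (-1.3723)·(0), (-1.3723)·(-5.3723) - (-1)·(-1)) ≈ (10.7446, -2, 6.3723).
  Let u = (10.7446, -2, 6.3723).
  ||u|| = √((10.7446)² + (-2)² + (6.3723)²) = √(160.0516) ≈ 12.6511,  v_1 = u/||u|| ≈ (0.8493, -0.1581, 0.5037) (||v_1|| = 1).

λ_1 = 10.3723,  λ_2 = 6,  λ_3 = 4.6277;  v_1 ≈ (0.8493, -0.1581, 0.5037)


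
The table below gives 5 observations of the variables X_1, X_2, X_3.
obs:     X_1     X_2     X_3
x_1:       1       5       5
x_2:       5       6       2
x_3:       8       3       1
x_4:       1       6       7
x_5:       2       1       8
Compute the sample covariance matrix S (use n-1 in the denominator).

Step 1 — column means:
  mean(X_1) = (1 + 5 + 8 + 1 + 2) / 5 = 17/5 = 3.4
  mean(X_2) = (5 + 6 + 3 + 6 + 1) / 5 = 21/5 = 4.2
  mean(X_3) = (5 + 2 + 1 + 7 + 8) / 5 = 23/5 = 4.6

Step 2 — sample covariance S[i,j] = (1/(n-1)) · Σ_k (x_{k,i} - mean_i) · (x_{k,j} - mean_j), with n-1 = 4.
  S[X_1,X_1] = ((-2.4)·(-2.4) + (1.6)·(1.6) + (4.6)·(4.6) + (-2.4)·(-2.4) + (-1.4)·(-1.4)) / 4 = 37.2/4 = 9.3
  S[X_1,X_2] = ((-2.4)·(0.8) + (1.6)·(1.8) + (4.6)·(-1.2) + (-2.4)·(1.8) + (-1.4)·(-3.2)) / 4 = -4.4/4 = -1.1
  S[X_1,X_3] = ((-2.4)·(0.4) + (1.6)·(-2.6) + (4.6)·(-3.6) + (-2.4)·(2.4) + (-1.4)·(3.4)) / 4 = -32.2/4 = -8.05
  S[X_2,X_2] = ((0.8)·(0.8) + (1.8)·(1.8) + (-1.2)·(-1.2) + (1.8)·(1.8) + (-3.2)·(-3.2)) / 4 = 18.8/4 = 4.7
  S[X_2,X_3] = ((0.8)·(0.4) + (1.8)·(-2.6) + (-1.2)·(-3.6) + (1.8)·(2.4) + (-3.2)·(3.4)) / 4 = -6.6/4 = -1.65
  S[X_3,X_3] = ((0.4)·(0.4) + (-2.6)·(-2.6) + (-3.6)·(-3.6) + (2.4)·(2.4) + (3.4)·(3.4)) / 4 = 37.2/4 = 9.3

S is symmetric (S[j,i] = S[i,j]). Assembling:

S = [[9.3, -1.1, -8.05],
 [-1.1, 4.7, -1.65],
 [-8.05, -1.65, 9.3]]


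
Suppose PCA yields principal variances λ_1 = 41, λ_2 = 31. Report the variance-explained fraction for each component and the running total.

Step 1 — total variance = trace(Sigma) = Σ λ_i = 41 + 31 = 72.

Step 2 — fraction explained by component i = λ_i / Σ λ:
  PC1: 41/72 = 0.5694
  PC2: 31/72 = 0.4306

Step 3 — cumulative fraction after k components = (λ_1 + ... + λ_k) / Σ λ:
  k = 1: 41/72 = 0.5694
  k = 2: (41 + 31)/72 = 72/72 = 1

Summary (fraction, with percent):

explained: PC1 0.5694 (56.94%), PC2 0.4306 (43.06%);  cumulative: 0.5694, 1


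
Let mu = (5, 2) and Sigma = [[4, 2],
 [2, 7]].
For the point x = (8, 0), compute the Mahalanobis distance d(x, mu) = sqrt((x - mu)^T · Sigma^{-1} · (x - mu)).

Step 1 — centre the observation: (x - mu) = (3, -2).

Step 2 — invert Sigma. det(Sigma) = 4·7 - (2)² = 24.
  Sigma^{-1} = (1/det) · [[d, -b], [-b, a]] = [[0.2917, -0.0833],
 [-0.0833, 0.1667]].

Step 3 — form the quadratic (x - mu)^T · Sigma^{-1} · (x - mu):
  Sigma^{-1} · (x - mu) = (1.0417, -0.5833).
  (x - mu)^T · [Sigma^{-1} · (x - mu)] = (3)·(1.0417) + (-2)·(-0.5833) = 4.2917.

Step 4 — take square root: d = √(4.2917) ≈ 2.0716.

d(x, mu) = √(4.2917) ≈ 2.0716


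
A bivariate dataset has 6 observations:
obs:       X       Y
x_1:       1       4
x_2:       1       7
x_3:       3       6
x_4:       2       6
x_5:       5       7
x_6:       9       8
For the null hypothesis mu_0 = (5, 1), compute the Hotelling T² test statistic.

Step 1 — sample mean vector:
  mean(X) = (1 + 1 + 3 + 2 + 5 + 9) / 6 = 21/6 = 3.5
  mean(Y) = (4 + 7 + 6 + 6 + 7 + 8) / 6 = 38/6 = 6.3333
  x̄ = (3.5, 6.3333),  deviation x̄ - mu_0 = (3.5, 6.3333) - (5, 1) = (-1.5, 5.3333).

Step 2 — sample covariance matrix, S[i,j] = (1/(n-1)) · Σ_k (x_{k,i} - mean_i) · (x_{k,j} - mean_j), divisor n-1 = 5:
  S[X,X] = ((-2.5)·(-2.5) + (-2.5)·(-2.5) + (-0.5)·(-0.5) + (-1.5)·(-1.5) + (1.5)·(1.5) + (5.5)·(5.5)) / 5 = 47.5/5 = 9.5
  S[X,Y] = ((-2.5)·(-2.3333) + (-2.5)·(0.6667) + (-0.5)·(-0.3333) + (-1.5)·(-0.3333) + (1.5)·(0.6667) + (5.5)·(1.6667)) / 5 = 15/5 = 3
  S[Y,Y] = ((-2.3333)·(-2.3333) + (0.6667)·(0.6667) + (-0.3333)·(-0.3333) + (-0.3333)·(-0.3333) + (0.6667)·(0.6667) + (1.6667)·(1.6667)) / 5 = 9.3333/5 = 1.8667
  S = [[9.5, 3],
 [3, 1.8667]].

Step 3 — invert S. det(S) = 9.5·1.8667 - (3)² = 8.7333.
  S^{-1} = (1/det) · [[d, -b], [-b, a]] = [[0.2137, -0.3435],
 [-0.3435, 1.0878]].

Step 4 — quadratic form (x̄ - mu_0)^T · S^{-1} · (x̄ - mu_0):
  S^{-1} · (x̄ - mu_0) = (-2.1527, 6.3168),
  (x̄ - mu_0)^T · [...] = (-1.5)·(-2.1527) + (5.3333)·(6.3168) = 36.9186.

Step 5 — scale by n: T² = 6 · 36.9186 = 221.5115.

T² ≈ 221.5115


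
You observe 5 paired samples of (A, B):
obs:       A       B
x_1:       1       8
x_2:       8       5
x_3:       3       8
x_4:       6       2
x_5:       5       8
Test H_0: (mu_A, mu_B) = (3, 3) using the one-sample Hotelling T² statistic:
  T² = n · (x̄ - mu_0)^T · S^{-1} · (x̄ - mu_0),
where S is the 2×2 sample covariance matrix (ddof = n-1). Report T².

Step 1 — sample mean vector:
  mean(A) = (1 + 8 + 3 + 6 + 5) / 5 = 23/5 = 4.6
  mean(B) = (8 + 5 + 8 + 2 + 8) / 5 = 31/5 = 6.2
  x̄ = (4.6, 6.2),  deviation x̄ - mu_0 = (4.6, 6.2) - (3, 3) = (1.6, 3.2).

Step 2 — sample covariance matrix, S[i,j] = (1/(n-1)) · Σ_k (x_{k,i} - mean_i) · (x_{k,j} - mean_j), divisor n-1 = 4:
  S[A,A] = ((-3.6)·(-3.6) + (3.4)·(3.4) + (-1.6)·(-1.6) + (1.4)·(1.4) + (0.4)·(0.4)) / 4 = 29.2/4 = 7.3
  S[A,B] = ((-3.6)·(1.8) + (3.4)·(-1.2) + (-1.6)·(1.8) + (1.4)·(-4.2) + (0.4)·(1.8)) / 4 = -18.6/4 = -4.65
  S[B,B] = ((1.8)·(1.8) + (-1.2)·(-1.2) + (1.8)·(1.8) + (-4.2)·(-4.2) + (1.8)·(1.8)) / 4 = 28.8/4 = 7.2
  S = [[7.3, -4.65],
 [-4.65, 7.2]].

Step 3 — invert S. det(S) = 7.3·7.2 - (-4.65)² = 30.9375.
  S^{-1} = (1/det) · [[d, -b], [-b, a]] = [[0.2327, 0.1503],
 [0.1503, 0.236]].

Step 4 — quadratic form (x̄ - mu_0)^T · S^{-1} · (x̄ - mu_0):
  S^{-1} · (x̄ - mu_0) = (0.8533, 0.9956),
  (x̄ - mu_0)^T · [...] = (1.6)·(0.8533) + (3.2)·(0.9956) = 4.5511.

Step 5 — scale by n: T² = 5 · 4.5511 = 22.7556.

T² ≈ 22.7556


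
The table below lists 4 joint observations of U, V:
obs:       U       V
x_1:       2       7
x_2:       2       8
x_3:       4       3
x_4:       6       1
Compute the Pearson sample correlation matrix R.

Step 1 — column means:
  mean(U) = (2 + 2 + 4 + 6) / 4 = 14/4 = 3.5
  mean(V) = (7 + 8 + 3 + 1) / 4 = 19/4 = 4.75

Step 2 — sample variances and covariances s[i,j] = (1/(n-1)) · Σ_k (x_{k,i} - mean_i) · (x_{k,j} - mean_j), with n-1 = 3:
  s[U,U] = ((-1.5)·(-1.5) + (-1.5)·(-1.5) + (0.5)·(0.5) + (2.5)·(2.5)) / 3 = 11/3 = 3.6667
  s[U,V] = ((-1.5)·(2.25) + (-1.5)·(3.25) + (0.5)·(-1.75) + (2.5)·(-3.75)) / 3 = -18.5/3 = -6.1667
  s[V,V] = ((2.25)·(2.25) + (3.25)·(3.25) + (-1.75)·(-1.75) + (-3.75)·(-3.75)) / 3 = 32.75/3 = 10.9167
  Sample standard deviations s_i = √(s[i,i]):
  s(U) = √(3.6667) = 1.9149
  s(V) = √(10.9167) = 3.304

Step 3 — r_{ij} = s_{ij} / (s_i · s_j):
  r[U,U] = 1 (diagonal).
  r[U,V] = -6.1667 / (1.9149 · 3.304) = -6.1667 / 6.3268 = -0.9747
  r[V,V] = 1 (diagonal).

R is symmetric with unit diagonal. Assembling:

R = [[1, -0.9747],
 [-0.9747, 1]]


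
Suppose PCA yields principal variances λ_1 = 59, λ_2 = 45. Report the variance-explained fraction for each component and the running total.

Step 1 — total variance = trace(Sigma) = Σ λ_i = 59 + 45 = 104.

Step 2 — fraction explained by component i = λ_i / Σ λ:
  PC1: 59/104 = 0.5673
  PC2: 45/104 = 0.4327

Step 3 — cumulative fraction after k components = (λ_1 + ... + λ_k) / Σ λ:
  k = 1: 59/104 = 0.5673
  k = 2: (59 + 45)/104 = 104/104 = 1

Summary (fraction, with percent):

explained: PC1 0.5673 (56.73%), PC2 0.4327 (43.27%);  cumulative: 0.5673, 1


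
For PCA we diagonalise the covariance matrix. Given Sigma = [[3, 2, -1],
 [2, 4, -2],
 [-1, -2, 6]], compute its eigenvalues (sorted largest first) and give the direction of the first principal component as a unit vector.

Step 1 — characteristic polynomial p(λ) = det(λI - Sigma) = λ³ - tr·λ² + c_1·λ - det, where tr = trace, c_1 = sum of the principal 2×2 minors, det = det(Sigma):
  tr = 3 + 4 + 6 = 13,
  c_1 = (3·4 - (2)²) + (3·6 - (-1)²) + (4·6 - (-2)²) = 8 + 17 + 20 = 45,
  det = 3·(4·6 - (-2)²) - (2)·((2)·6 - (-2)·(-1)) + (-1)·((2)·(-2) - 4·(-1)) = 3·(20) - (2)·(10) + (-1)·(0) = 40.
  So p(λ) = λ³ - 13λ² + 45λ - 40.
Step 2 — look for an integer root (rational root theorem: any rational root is an integer divisor of 40). Testing λ = 8:
  p(8) = 512 - 832 + 360 - 40 = 0  ✓
  Dividing out (λ - 8): p(λ) = (λ - 8)(λ² - 5λ + 5).
Step 3 — remaining eigenvalues from the quadratic λ² - 5λ + 5 = 0:
  Δ = 5² - 4·5 = 25 - 20 = 5,  λ = (5 ± √5)/2 = (5 ± 2.2361)/2 ≈ 3.618 or 1.382.
  Sorted: λ_1 = 8,  λ_2 = 3.618,  λ_3 = 1.382  (check: sum = 13 = tr ✓).

Step 4 — unit eigenvector for λ_1 = 8: v spans the null space of (Sigma - λ_1 I), whose rows are
  r_1 = (-5, 2, -1),  r_2 = (2, -4, -2),  r_3 = (-1, -2, -2).
  v is orthogonal to every row, so take v ∝ r_1 × r_2 = ((2)·(-2) - (-1)·(-4), (-1)·(2) - (-5)·(-2), (-5)·(-4) - (2)·(2)) = (-8, -12, 16).
  Rescale (divide by 4; multiply by -1 so the first nonzero entry is positive): u = (2, 3, -4).
  ||u|| = √((2)² + (3)² + (-4)²) = √(29) ≈ 5.3852,  v_1 = u/||u|| ≈ (0.3714, 0.5571, -0.7428) (||v_1|| = 1).

λ_1 = 8,  λ_2 = 3.618,  λ_3 = 1.382;  v_1 ≈ (0.3714, 0.5571, -0.7428)


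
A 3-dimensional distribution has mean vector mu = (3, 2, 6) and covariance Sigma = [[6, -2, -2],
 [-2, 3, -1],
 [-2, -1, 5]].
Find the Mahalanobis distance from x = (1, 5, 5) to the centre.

Step 1 — centre the observation: (x - mu) = (-2, 3, -1).

Step 2 — invert Sigma (cofactor / det for 3×3, or solve directly):
  Sigma^{-1} = [[0.3182, 0.2727, 0.1818],
 [0.2727, 0.5909, 0.2273],
 [0.1818, 0.2273, 0.3182]].

Step 3 — form the quadratic (x - mu)^T · Sigma^{-1} · (x - mu):
  Sigma^{-1} · (x - mu) = (0, 1, 0).
  (x - mu)^T · [Sigma^{-1} · (x - mu)] = (-2)·(0) + (3)·(1) + (-1)·(0) = 3.

Step 4 — take square root: d = √(3) ≈ 1.7321.

d(x, mu) = √(3) ≈ 1.7321


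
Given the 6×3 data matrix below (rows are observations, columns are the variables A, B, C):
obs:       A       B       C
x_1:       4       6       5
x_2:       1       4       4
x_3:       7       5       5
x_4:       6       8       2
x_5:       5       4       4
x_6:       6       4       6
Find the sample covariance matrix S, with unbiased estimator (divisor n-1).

Step 1 — column means:
  mean(A) = (4 + 1 + 7 + 6 + 5 + 6) / 6 = 29/6 = 4.8333
  mean(B) = (6 + 4 + 5 + 8 + 4 + 4) / 6 = 31/6 = 5.1667
  mean(C) = (5 + 4 + 5 + 2 + 4 + 6) / 6 = 26/6 = 4.3333

Step 2 — sample covariance S[i,j] = (1/(n-1)) · Σ_k (x_{k,i} - mean_i) · (x_{k,j} - mean_j), with n-1 = 5.
  S[A,A] = ((-0.8333)·(-0.8333) + (-3.8333)·(-3.8333) + (2.1667)·(2.1667) + (1.1667)·(1.1667) + (0.1667)·(0.1667) + (1.1667)·(1.1667)) / 5 = 22.8333/5 = 4.5667
  S[A,B] = ((-0.8333)·(0.8333) + (-3.8333)·(-1.1667) + (2.1667)·(-0.1667) + (1.1667)·(2.8333) + (0.1667)·(-1.1667) + (1.1667)·(-1.1667)) / 5 = 5.1667/5 = 1.0333
  S[A,C] = ((-0.8333)·(0.6667) + (-3.8333)·(-0.3333) + (2.1667)·(0.6667) + (1.1667)·(-2.3333) + (0.1667)·(-0.3333) + (1.1667)·(1.6667)) / 5 = 1.3333/5 = 0.2667
  S[B,B] = ((0.8333)·(0.8333) + (-1.1667)·(-1.1667) + (-0.1667)·(-0.1667) + (2.8333)·(2.8333) + (-1.1667)·(-1.1667) + (-1.1667)·(-1.1667)) / 5 = 12.8333/5 = 2.5667
  S[B,C] = ((0.8333)·(0.6667) + (-1.1667)·(-0.3333) + (-0.1667)·(0.6667) + (2.8333)·(-2.3333) + (-1.1667)·(-0.3333) + (-1.1667)·(1.6667)) / 5 = -7.3333/5 = -1.4667
  S[C,C] = ((0.6667)·(0.6667) + (-0.3333)·(-0.3333) + (0.6667)·(0.6667) + (-2.3333)·(-2.3333) + (-0.3333)·(-0.3333) + (1.6667)·(1.6667)) / 5 = 9.3333/5 = 1.8667

S is symmetric (S[j,i] = S[i,j]). Assembling:

S = [[4.5667, 1.0333, 0.2667],
 [1.0333, 2.5667, -1.4667],
 [0.2667, -1.4667, 1.8667]]


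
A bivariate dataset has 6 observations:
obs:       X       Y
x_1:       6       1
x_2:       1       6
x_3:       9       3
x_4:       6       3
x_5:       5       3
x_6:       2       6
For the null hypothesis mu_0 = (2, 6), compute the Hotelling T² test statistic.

Step 1 — sample mean vector:
  mean(X) = (6 + 1 + 9 + 6 + 5 + 2) / 6 = 29/6 = 4.8333
  mean(Y) = (1 + 6 + 3 + 3 + 3 + 6) / 6 = 22/6 = 3.6667
  x̄ = (4.8333, 3.6667),  deviation x̄ - mu_0 = (4.8333, 3.6667) - (2, 6) = (2.8333, -2.3333).

Step 2 — sample covariance matrix, S[i,j] = (1/(n-1)) · Σ_k (x_{k,i} - mean_i) · (x_{k,j} - mean_j), divisor n-1 = 5:
  S[X,X] = ((1.1667)·(1.1667) + (-3.8333)·(-3.8333) + (4.1667)·(4.1667) + (1.1667)·(1.1667) + (0.1667)·(0.1667) + (-2.8333)·(-2.8333)) / 5 = 42.8333/5 = 8.5667
  S[X,Y] = ((1.1667)·(-2.6667) + (-3.8333)·(2.3333) + (4.1667)·(-0.6667) + (1.1667)·(-0.6667) + (0.1667)·(-0.6667) + (-2.8333)·(2.3333)) / 5 = -22.3333/5 = -4.4667
  S[Y,Y] = ((-2.6667)·(-2.6667) + (2.3333)·(2.3333) + (-0.6667)·(-0.6667) + (-0.6667)·(-0.6667) + (-0.6667)·(-0.6667) + (2.3333)·(2.3333)) / 5 = 19.3333/5 = 3.8667
  S = [[8.5667, -4.4667],
 [-4.4667, 3.8667]].

Step 3 — invert S. det(S) = 8.5667·3.8667 - (-4.4667)² = 13.1733.
  S^{-1} = (1/det) · [[d, -b], [-b, a]] = [[0.2935, 0.3391],
 [0.3391, 0.6503]].

Step 4 — quadratic form (x̄ - mu_0)^T · S^{-1} · (x̄ - mu_0):
  S^{-1} · (x̄ - mu_0) = (0.0405, -0.5567),
  (x̄ - mu_0)^T · [...] = (2.8333)·(0.0405) + (-2.3333)·(-0.5567) = 1.4136.

Step 5 — scale by n: T² = 6 · 1.4136 = 8.4818.

T² ≈ 8.4818


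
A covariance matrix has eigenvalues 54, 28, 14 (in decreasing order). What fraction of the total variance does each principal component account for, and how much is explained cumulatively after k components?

Step 1 — total variance = trace(Sigma) = Σ λ_i = 54 + 28 + 14 = 96.

Step 2 — fraction explained by component i = λ_i / Σ λ:
  PC1: 54/96 = 0.5625
  PC2: 28/96 = 0.2917
  PC3: 14/96 = 0.1458

Step 3 — cumulative fraction after k components = (λ_1 + ... + λ_k) / Σ λ:
  k = 1: 54/96 = 0.5625
  k = 2: (54 + 28)/96 = 82/96 = 0.8542
  k = 3: (54 + 28 + 14)/96 = 96/96 = 1

Summary (fraction, with percent):

explained: PC1 0.5625 (56.25%), PC2 0.2917 (29.17%), PC3 0.1458 (14.58%);  cumulative: 0.5625, 0.8542, 1


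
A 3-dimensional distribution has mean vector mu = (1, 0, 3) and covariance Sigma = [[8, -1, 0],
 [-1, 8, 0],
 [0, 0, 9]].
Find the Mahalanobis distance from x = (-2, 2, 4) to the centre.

Step 1 — centre the observation: (x - mu) = (-3, 2, 1).

Step 2 — invert Sigma (cofactor / det for 3×3, or solve directly):
  Sigma^{-1} = [[0.127, 0.0159, 0],
 [0.0159, 0.127, 0],
 [0, 0, 0.1111]].

Step 3 — form the quadratic (x - mu)^T · Sigma^{-1} · (x - mu):
  Sigma^{-1} · (x - mu) = (-0.3492, 0.2063, 0.1111).
  (x - mu)^T · [Sigma^{-1} · (x - mu)] = (-3)·(-0.3492) + (2)·(0.2063) + (1)·(0.1111) = 1.5714.

Step 4 — take square root: d = √(1.5714) ≈ 1.2536.

d(x, mu) = √(1.5714) ≈ 1.2536


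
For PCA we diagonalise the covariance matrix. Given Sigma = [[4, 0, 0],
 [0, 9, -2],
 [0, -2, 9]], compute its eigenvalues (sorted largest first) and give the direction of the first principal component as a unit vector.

Step 1 — characteristic polynomial p(λ) = det(λI - Sigma) = λ³ - tr·λ² + c_1·λ - det, where tr = trace, c_1 = sum of the principal 2×2 minors, det = det(Sigma):
  tr = 4 + 9 + 9 = 22,
  c_1 = (4·9 - (0)²) + (4·9 - (0)²) + (9·9 - (-2)²) = 36 + 36 + 77 = 149,
  det = 4·(9·9 - (-2)²) - (0)·((0)·9 - (-2)·(0)) + (0)·((0)·(-2) - 9·(0)) = 4·(77) - (0)·(0) + (0)·(0) = 308.
  So p(λ) = λ³ - 22λ² + 149λ - 308.
Step 2 — look for an integer root (rational root theorem: any rational root is an integer divisor of 308). Testing λ = 4:
  p(4) = 64 - 352 + 596 - 308 = 0  ✓
  Dividing out (λ - 4): p(λ) = (λ - 4)(λ² - 18λ + 77).
Step 3 — remaining eigenvalues from the quadratic λ² - 18λ + 77 = 0:
  Δ = 18² - 4·77 = 324 - 308 = 16,  λ = (18 ± √16)/2 = (18 ± 4)/2 = 11 or 7.
  Sorted: λ_1 = 11,  λ_2 = 7,  λ_3 = 4  (check: sum = 22 = tr ✓).

Step 4 — unit eigenvector for λ_1 = 11: v spans the null space of (Sigma - λ_1 I), whose rows are
  r_1 = (-7, 0, 0),  r_2 = (0, -2, -2),  r_3 = (0, -2, -2).
  v is orthogonal to every row, so take v ∝ r_1 × r_2 = ((0)·(-2) - (0)·(-2), (0)·(0) - (-7)·(-2), (-7)·(-2) - (0)·(0)) = (0, -14, 14).
  Rescale (divide by 14; multiply by -1 so the first nonzero entry is positive): u = (0, 1, -1).
  ||u|| = √((0)² + (1)² + (-1)²) = √(2) ≈ 1.4142,  v_1 = u/||u|| ≈ (0, 0.7071, -0.7071) (||v_1|| = 1).

λ_1 = 11,  λ_2 = 7,  λ_3 = 4;  v_1 ≈ (0, 0.7071, -0.7071)


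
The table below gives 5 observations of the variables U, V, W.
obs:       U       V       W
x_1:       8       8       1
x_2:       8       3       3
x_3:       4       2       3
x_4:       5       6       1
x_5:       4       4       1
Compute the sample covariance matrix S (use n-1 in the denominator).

Step 1 — column means:
  mean(U) = (8 + 8 + 4 + 5 + 4) / 5 = 29/5 = 5.8
  mean(V) = (8 + 3 + 2 + 6 + 4) / 5 = 23/5 = 4.6
  mean(W) = (1 + 3 + 3 + 1 + 1) / 5 = 9/5 = 1.8

Step 2 — sample covariance S[i,j] = (1/(n-1)) · Σ_k (x_{k,i} - mean_i) · (x_{k,j} - mean_j), with n-1 = 4.
  S[U,U] = ((2.2)·(2.2) + (2.2)·(2.2) + (-1.8)·(-1.8) + (-0.8)·(-0.8) + (-1.8)·(-1.8)) / 4 = 16.8/4 = 4.2
  S[U,V] = ((2.2)·(3.4) + (2.2)·(-1.6) + (-1.8)·(-2.6) + (-0.8)·(1.4) + (-1.8)·(-0.6)) / 4 = 8.6/4 = 2.15
  S[U,W] = ((2.2)·(-0.8) + (2.2)·(1.2) + (-1.8)·(1.2) + (-0.8)·(-0.8) + (-1.8)·(-0.8)) / 4 = 0.8/4 = 0.2
  S[V,V] = ((3.4)·(3.4) + (-1.6)·(-1.6) + (-2.6)·(-2.6) + (1.4)·(1.4) + (-0.6)·(-0.6)) / 4 = 23.2/4 = 5.8
  S[V,W] = ((3.4)·(-0.8) + (-1.6)·(1.2) + (-2.6)·(1.2) + (1.4)·(-0.8) + (-0.6)·(-0.8)) / 4 = -8.4/4 = -2.1
  S[W,W] = ((-0.8)·(-0.8) + (1.2)·(1.2) + (1.2)·(1.2) + (-0.8)·(-0.8) + (-0.8)·(-0.8)) / 4 = 4.8/4 = 1.2

S is symmetric (S[j,i] = S[i,j]). Assembling:

S = [[4.2, 2.15, 0.2],
 [2.15, 5.8, -2.1],
 [0.2, -2.1, 1.2]]


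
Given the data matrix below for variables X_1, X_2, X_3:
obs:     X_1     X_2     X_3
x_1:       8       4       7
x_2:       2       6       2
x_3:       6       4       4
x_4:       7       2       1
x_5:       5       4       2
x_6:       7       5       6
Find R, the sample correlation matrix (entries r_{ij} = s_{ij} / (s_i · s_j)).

Step 1 — column means:
  mean(X_1) = (8 + 2 + 6 + 7 + 5 + 7) / 6 = 35/6 = 5.8333
  mean(X_2) = (4 + 6 + 4 + 2 + 4 + 5) / 6 = 25/6 = 4.1667
  mean(X_3) = (7 + 2 + 4 + 1 + 2 + 6) / 6 = 22/6 = 3.6667

Step 2 — sample variances and covariances s[i,j] = (1/(n-1)) · Σ_k (x_{k,i} - mean_i) · (x_{k,j} - mean_j), with n-1 = 5:
  s[X_1,X_1] = ((2.1667)·(2.1667) + (-3.8333)·(-3.8333) + (0.1667)·(0.1667) + (1.1667)·(1.1667) + (-0.8333)·(-0.8333) + (1.1667)·(1.1667)) / 5 = 22.8333/5 = 4.5667
  s[X_1,X_2] = ((2.1667)·(-0.1667) + (-3.8333)·(1.8333) + (0.1667)·(-0.1667) + (1.1667)·(-2.1667) + (-0.8333)·(-0.1667) + (1.1667)·(0.8333)) / 5 = -8.8333/5 = -1.7667
  s[X_1,X_3] = ((2.1667)·(3.3333) + (-3.8333)·(-1.6667) + (0.1667)·(0.3333) + (1.1667)·(-2.6667) + (-0.8333)·(-1.6667) + (1.1667)·(2.3333)) / 5 = 14.6667/5 = 2.9333
  s[X_2,X_2] = ((-0.1667)·(-0.1667) + (1.8333)·(1.8333) + (-0.1667)·(-0.1667) + (-2.1667)·(-2.1667) + (-0.1667)·(-0.1667) + (0.8333)·(0.8333)) / 5 = 8.8333/5 = 1.7667
  s[X_2,X_3] = ((-0.1667)·(3.3333) + (1.8333)·(-1.6667) + (-0.1667)·(0.3333) + (-2.1667)·(-2.6667) + (-0.1667)·(-1.6667) + (0.8333)·(2.3333)) / 5 = 4.3333/5 = 0.8667
  s[X_3,X_3] = ((3.3333)·(3.3333) + (-1.6667)·(-1.6667) + (0.3333)·(0.3333) + (-2.6667)·(-2.6667) + (-1.6667)·(-1.6667) + (2.3333)·(2.3333)) / 5 = 29.3333/5 = 5.8667
  Sample standard deviations s_i = √(s[i,i]):
  s(X_1) = √(4.5667) = 2.137
  s(X_2) = √(1.7667) = 1.3292
  s(X_3) = √(5.8667) = 2.4221

Step 3 — r_{ij} = s_{ij} / (s_i · s_j):
  r[X_1,X_1] = 1 (diagonal).
  r[X_1,X_2] = -1.7667 / (2.137 · 1.3292) = -1.7667 / 2.8404 = -0.622
  r[X_1,X_3] = 2.9333 / (2.137 · 2.4221) = 2.9333 / 5.176 = 0.5667
  r[X_2,X_2] = 1 (diagonal).
  r[X_2,X_3] = 0.8667 / (1.3292 · 2.4221) = 0.8667 / 3.2194 = 0.2692
  r[X_3,X_3] = 1 (diagonal).

R is symmetric with unit diagonal. Assembling:

R = [[1, -0.622, 0.5667],
 [-0.622, 1, 0.2692],
 [0.5667, 0.2692, 1]]


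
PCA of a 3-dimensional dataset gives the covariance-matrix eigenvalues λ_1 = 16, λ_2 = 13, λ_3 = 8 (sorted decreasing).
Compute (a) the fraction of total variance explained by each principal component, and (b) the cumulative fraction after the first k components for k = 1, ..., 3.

Step 1 — total variance = trace(Sigma) = Σ λ_i = 16 + 13 + 8 = 37.

Step 2 — fraction explained by component i = λ_i / Σ λ:
  PC1: 16/37 = 0.4324
  PC2: 13/37 = 0.3514
  PC3: 8/37 = 0.2162

Step 3 — cumulative fraction after k components = (λ_1 + ... + λ_k) / Σ λ:
  k = 1: 16/37 = 0.4324
  k = 2: (16 + 13)/37 = 29/37 = 0.7838
  k = 3: (16 + 13 + 8)/37 = 37/37 = 1

Summary (fraction, with percent):

explained: PC1 0.4324 (43.24%), PC2 0.3514 (35.14%), PC3 0.2162 (21.62%);  cumulative: 0.4324, 0.7838, 1


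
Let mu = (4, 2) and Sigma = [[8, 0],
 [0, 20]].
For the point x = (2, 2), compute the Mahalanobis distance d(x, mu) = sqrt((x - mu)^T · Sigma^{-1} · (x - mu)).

Step 1 — centre the observation: (x - mu) = (-2, 0).

Step 2 — invert Sigma. det(Sigma) = 8·20 - (0)² = 160.
  Sigma^{-1} = (1/det) · [[d, -b], [-b, a]] = [[0.125, 0],
 [0, 0.05]].

Step 3 — form the quadratic (x - mu)^T · Sigma^{-1} · (x - mu):
  Sigma^{-1} · (x - mu) = (-0.25, 0).
  (x - mu)^T · [Sigma^{-1} · (x - mu)] = (-2)·(-0.25) + (0)·(0) = 0.5.

Step 4 — take square root: d = √(0.5) ≈ 0.7071.

d(x, mu) = √(0.5) ≈ 0.7071


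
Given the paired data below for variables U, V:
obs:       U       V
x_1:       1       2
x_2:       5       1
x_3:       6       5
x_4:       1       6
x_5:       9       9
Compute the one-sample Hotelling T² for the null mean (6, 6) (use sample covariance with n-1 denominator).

Step 1 — sample mean vector:
  mean(U) = (1 + 5 + 6 + 1 + 9) / 5 = 22/5 = 4.4
  mean(V) = (2 + 1 + 5 + 6 + 9) / 5 = 23/5 = 4.6
  x̄ = (4.4, 4.6),  deviation x̄ - mu_0 = (4.4, 4.6) - (6, 6) = (-1.6, -1.4).

Step 2 — sample covariance matrix, S[i,j] = (1/(n-1)) · Σ_k (x_{k,i} - mean_i) · (x_{k,j} - mean_j), divisor n-1 = 4:
  S[U,U] = ((-3.4)·(-3.4) + (0.6)·(0.6) + (1.6)·(1.6) + (-3.4)·(-3.4) + (4.6)·(4.6)) / 4 = 47.2/4 = 11.8
  S[U,V] = ((-3.4)·(-2.6) + (0.6)·(-3.6) + (1.6)·(0.4) + (-3.4)·(1.4) + (4.6)·(4.4)) / 4 = 22.8/4 = 5.7
  S[V,V] = ((-2.6)·(-2.6) + (-3.6)·(-3.6) + (0.4)·(0.4) + (1.4)·(1.4) + (4.4)·(4.4)) / 4 = 41.2/4 = 10.3
  S = [[11.8, 5.7],
 [5.7, 10.3]].

Step 3 — invert S. det(S) = 11.8·10.3 - (5.7)² = 89.05.
  S^{-1} = (1/det) · [[d, -b], [-b, a]] = [[0.1157, -0.064],
 [-0.064, 0.1325]].

Step 4 — quadratic form (x̄ - mu_0)^T · S^{-1} · (x̄ - mu_0):
  S^{-1} · (x̄ - mu_0) = (-0.0955, -0.0831),
  (x̄ - mu_0)^T · [...] = (-1.6)·(-0.0955) + (-1.4)·(-0.0831) = 0.2691.

Step 5 — scale by n: T² = 5 · 0.2691 = 1.3453.

T² ≈ 1.3453


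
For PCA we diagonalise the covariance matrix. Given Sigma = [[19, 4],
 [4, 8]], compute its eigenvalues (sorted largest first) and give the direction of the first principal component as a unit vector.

Step 1 — characteristic polynomial of 2×2 Sigma:
  det(Sigma - λI) = λ² - trace · λ + det = 0.
  trace = 19 + 8 = 27, det = 19·8 - (4)² = 136.
Step 2 — discriminant:
  Δ = trace² - 4·det = 729 - 544 = 185.
Step 3 — eigenvalues:
  λ = (trace ± √Δ)/2 = (27 ± 13.6015)/2,
  λ_1 = 20.3007,  λ_2 = 6.6993.

Step 4 — unit eigenvector for λ_1: solve (Sigma - λ_1 I)v = 0. First row:
  (19 - 20.3007)·v_x + (4)·v_y = 0, i.e. (-1.3007)·v_x + (4)·v_y = 0,
  so v ∝ (b, λ_1 - a) = (4, 1.3007) = u.
  ||u|| = √((4)² + (1.3007)²) = √(17.6919) ≈ 4.2062,
  v_1 = u/||u|| ≈ (0.951, 0.3092) (||v_1|| = 1).

λ_1 = 20.3007,  λ_2 = 6.6993;  v_1 ≈ (0.951, 0.3092)


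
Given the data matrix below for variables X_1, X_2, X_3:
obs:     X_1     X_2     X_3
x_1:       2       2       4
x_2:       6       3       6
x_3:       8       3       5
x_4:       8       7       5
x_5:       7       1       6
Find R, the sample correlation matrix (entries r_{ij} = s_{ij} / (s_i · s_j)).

Step 1 — column means:
  mean(X_1) = (2 + 6 + 8 + 8 + 7) / 5 = 31/5 = 6.2
  mean(X_2) = (2 + 3 + 3 + 7 + 1) / 5 = 16/5 = 3.2
  mean(X_3) = (4 + 6 + 5 + 5 + 6) / 5 = 26/5 = 5.2

Step 2 — sample variances and covariances s[i,j] = (1/(n-1)) · Σ_k (x_{k,i} - mean_i) · (x_{k,j} - mean_j), with n-1 = 4:
  s[X_1,X_1] = ((-4.2)·(-4.2) + (-0.2)·(-0.2) + (1.8)·(1.8) + (1.8)·(1.8) + (0.8)·(0.8)) / 4 = 24.8/4 = 6.2
  s[X_1,X_2] = ((-4.2)·(-1.2) + (-0.2)·(-0.2) + (1.8)·(-0.2) + (1.8)·(3.8) + (0.8)·(-2.2)) / 4 = 9.8/4 = 2.45
  s[X_1,X_3] = ((-4.2)·(-1.2) + (-0.2)·(0.8) + (1.8)·(-0.2) + (1.8)·(-0.2) + (0.8)·(0.8)) / 4 = 4.8/4 = 1.2
  s[X_2,X_2] = ((-1.2)·(-1.2) + (-0.2)·(-0.2) + (-0.2)·(-0.2) + (3.8)·(3.8) + (-2.2)·(-2.2)) / 4 = 20.8/4 = 5.2
  s[X_2,X_3] = ((-1.2)·(-1.2) + (-0.2)·(0.8) + (-0.2)·(-0.2) + (3.8)·(-0.2) + (-2.2)·(0.8)) / 4 = -1.2/4 = -0.3
  s[X_3,X_3] = ((-1.2)·(-1.2) + (0.8)·(0.8) + (-0.2)·(-0.2) + (-0.2)·(-0.2) + (0.8)·(0.8)) / 4 = 2.8/4 = 0.7
  Sample standard deviations s_i = √(s[i,i]):
  s(X_1) = √(6.2) = 2.49
  s(X_2) = √(5.2) = 2.2804
  s(X_3) = √(0.7) = 0.8367

Step 3 — r_{ij} = s_{ij} / (s_i · s_j):
  r[X_1,X_1] = 1 (diagonal).
  r[X_1,X_2] = 2.45 / (2.49 · 2.2804) = 2.45 / 5.678 = 0.4315
  r[X_1,X_3] = 1.2 / (2.49 · 0.8367) = 1.2 / 2.0833 = 0.576
  r[X_2,X_2] = 1 (diagonal).
  r[X_2,X_3] = -0.3 / (2.2804 · 0.8367) = -0.3 / 1.9079 = -0.1572
  r[X_3,X_3] = 1 (diagonal).

R is symmetric with unit diagonal. Assembling:

R = [[1, 0.4315, 0.576],
 [0.4315, 1, -0.1572],
 [0.576, -0.1572, 1]]


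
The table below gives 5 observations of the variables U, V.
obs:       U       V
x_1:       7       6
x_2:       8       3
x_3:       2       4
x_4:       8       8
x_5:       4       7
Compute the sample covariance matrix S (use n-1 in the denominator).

Step 1 — column means:
  mean(U) = (7 + 8 + 2 + 8 + 4) / 5 = 29/5 = 5.8
  mean(V) = (6 + 3 + 4 + 8 + 7) / 5 = 28/5 = 5.6

Step 2 — sample covariance S[i,j] = (1/(n-1)) · Σ_k (x_{k,i} - mean_i) · (x_{k,j} - mean_j), with n-1 = 4.
  S[U,U] = ((1.2)·(1.2) + (2.2)·(2.2) + (-3.8)·(-3.8) + (2.2)·(2.2) + (-1.8)·(-1.8)) / 4 = 28.8/4 = 7.2
  S[U,V] = ((1.2)·(0.4) + (2.2)·(-2.6) + (-3.8)·(-1.6) + (2.2)·(2.4) + (-1.8)·(1.4)) / 4 = 3.6/4 = 0.9
  S[V,V] = ((0.4)·(0.4) + (-2.6)·(-2.6) + (-1.6)·(-1.6) + (2.4)·(2.4) + (1.4)·(1.4)) / 4 = 17.2/4 = 4.3

S is symmetric (S[j,i] = S[i,j]). Assembling:

S = [[7.2, 0.9],
 [0.9, 4.3]]


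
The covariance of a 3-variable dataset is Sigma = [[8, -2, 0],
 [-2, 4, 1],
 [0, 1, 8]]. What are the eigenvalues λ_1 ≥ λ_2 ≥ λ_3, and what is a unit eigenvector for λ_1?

Step 1 — characteristic polynomial p(λ) = det(λI - Sigma) = λ³ - tr·λ² + c_1·λ - det, where tr = trace, c_1 = sum of the principal 2×2 minors, det = det(Sigma):
  tr = 8 + 4 + 8 = 20,
  c_1 = (8·4 - (-2)²) + (8·8 - (0)²) + (4·8 - (1)²) = 28 + 64 + 31 = 123,
  det = 8·(4·8 - (1)²) - (-2)·((-2)·8 - (1)·(0)) + (0)·((-2)·(1) - 4·(0)) = 8·(31) - (-2)·(-16) + (0)·(-2) = 216.
  So p(λ) = λ³ - 20λ² + 123λ - 216.
Step 2 — look for an integer root (rational root theorem: any rational root is an integer divisor of 216). Testing λ = 3:
  p(3) = 27 - 180 + 369 - 216 = 0  ✓
  Dividing out (λ - 3): p(λ) = (λ - 3)(λ² - 17λ + 72).
Step 3 — remaining eigenvalues from the quadratic λ² - 17λ + 72 = 0:
  Δ = 17² - 4·72 = 289 - 288 = 1,  λ = (17 ± √1)/2 = (17 ± 1)/2 = 9 or 8.
  Sorted: λ_1 = 9,  λ_2 = 8,  λ_3 = 3  (check: sum = 20 = tr ✓).

Step 4 — unit eigenvector for λ_1 = 9: v spans the null space of (Sigma - λ_1 I), whose rows are
  r_1 = (-1, -2, 0),  r_2 = (-2, -5, 1),  r_3 = (0, 1, -1).
  v is orthogonal to every row, so take v ∝ r_1 × r_2 = ((-2)·(1) - (0)·(-5), (0)·(-2) - (-1)·(1), (-1)·(-5) - (-2)·(-2)) = (-2, 1, 1).
  Rescale (multiply by -1 so the first nonzero entry is positive): u = (2, -1, -1).
  ||u|| = √((2)² + (-1)² + (-1)²) = √(6) ≈ 2.4495,  v_1 = u/||u|| ≈ (0.8165, -0.4082, -0.4082) (||v_1|| = 1).

λ_1 = 9,  λ_2 = 8,  λ_3 = 3;  v_1 ≈ (0.8165, -0.4082, -0.4082)


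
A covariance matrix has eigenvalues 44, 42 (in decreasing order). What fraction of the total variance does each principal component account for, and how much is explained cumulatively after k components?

Step 1 — total variance = trace(Sigma) = Σ λ_i = 44 + 42 = 86.

Step 2 — fraction explained by component i = λ_i / Σ λ:
  PC1: 44/86 = 0.5116
  PC2: 42/86 = 0.4884

Step 3 — cumulative fraction after k components = (λ_1 + ... + λ_k) / Σ λ:
  k = 1: 44/86 = 0.5116
  k = 2: (44 + 42)/86 = 86/86 = 1

Summary (fraction, with percent):

explained: PC1 0.5116 (51.16%), PC2 0.4884 (48.84%);  cumulative: 0.5116, 1


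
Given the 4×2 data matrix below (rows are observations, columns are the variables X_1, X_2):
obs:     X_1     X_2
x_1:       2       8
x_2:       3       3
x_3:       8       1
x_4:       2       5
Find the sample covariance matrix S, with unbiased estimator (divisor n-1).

Step 1 — column means:
  mean(X_1) = (2 + 3 + 8 + 2) / 4 = 15/4 = 3.75
  mean(X_2) = (8 + 3 + 1 + 5) / 4 = 17/4 = 4.25

Step 2 — sample covariance S[i,j] = (1/(n-1)) · Σ_k (x_{k,i} - mean_i) · (x_{k,j} - mean_j), with n-1 = 3.
  S[X_1,X_1] = ((-1.75)·(-1.75) + (-0.75)·(-0.75) + (4.25)·(4.25) + (-1.75)·(-1.75)) / 3 = 24.75/3 = 8.25
  S[X_1,X_2] = ((-1.75)·(3.75) + (-0.75)·(-1.25) + (4.25)·(-3.25) + (-1.75)·(0.75)) / 3 = -20.75/3 = -6.9167
  S[X_2,X_2] = ((3.75)·(3.75) + (-1.25)·(-1.25) + (-3.25)·(-3.25) + (0.75)·(0.75)) / 3 = 26.75/3 = 8.9167

S is symmetric (S[j,i] = S[i,j]). Assembling:

S = [[8.25, -6.9167],
 [-6.9167, 8.9167]]


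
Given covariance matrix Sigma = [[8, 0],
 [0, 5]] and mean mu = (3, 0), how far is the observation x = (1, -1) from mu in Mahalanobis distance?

Step 1 — centre the observation: (x - mu) = (-2, -1).

Step 2 — invert Sigma. det(Sigma) = 8·5 - (0)² = 40.
  Sigma^{-1} = (1/det) · [[d, -b], [-b, a]] = [[0.125, 0],
 [0, 0.2]].

Step 3 — form the quadratic (x - mu)^T · Sigma^{-1} · (x - mu):
  Sigma^{-1} · (x - mu) = (-0.25, -0.2).
  (x - mu)^T · [Sigma^{-1} · (x - mu)] = (-2)·(-0.25) + (-1)·(-0.2) = 0.7.

Step 4 — take square root: d = √(0.7) ≈ 0.8367.

d(x, mu) = √(0.7) ≈ 0.8367


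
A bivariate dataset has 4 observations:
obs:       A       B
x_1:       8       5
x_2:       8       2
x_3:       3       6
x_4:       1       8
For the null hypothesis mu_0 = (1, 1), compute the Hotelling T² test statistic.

Step 1 — sample mean vector:
  mean(A) = (8 + 8 + 3 + 1) / 4 = 20/4 = 5
  mean(B) = (5 + 2 + 6 + 8) / 4 = 21/4 = 5.25
  x̄ = (5, 5.25),  deviation x̄ - mu_0 = (5, 5.25) - (1, 1) = (4, 4.25).

Step 2 — sample covariance matrix, S[i,j] = (1/(n-1)) · Σ_k (x_{k,i} - mean_i) · (x_{k,j} - mean_j), divisor n-1 = 3:
  S[A,A] = ((3)·(3) + (3)·(3) + (-2)·(-2) + (-4)·(-4)) / 3 = 38/3 = 12.6667
  S[A,B] = ((3)·(-0.25) + (3)·(-3.25) + (-2)·(0.75) + (-4)·(2.75)) / 3 = -23/3 = -7.6667
  S[B,B] = ((-0.25)·(-0.25) + (-3.25)·(-3.25) + (0.75)·(0.75) + (2.75)·(2.75)) / 3 = 18.75/3 = 6.25
  S = [[12.6667, -7.6667],
 [-7.6667, 6.25]].

Step 3 — invert S. det(S) = 12.6667·6.25 - (-7.6667)² = 20.3889.
  S^{-1} = (1/det) · [[d, -b], [-b, a]] = [[0.3065, 0.376],
 [0.376, 0.6213]].

Step 4 — quadratic form (x̄ - mu_0)^T · S^{-1} · (x̄ - mu_0):
  S^{-1} · (x̄ - mu_0) = (2.8243, 4.1444),
  (x̄ - mu_0)^T · [...] = (4)·(2.8243) + (4.25)·(4.1444) = 28.9108.

Step 5 — scale by n: T² = 4 · 28.9108 = 115.6431.

T² ≈ 115.6431


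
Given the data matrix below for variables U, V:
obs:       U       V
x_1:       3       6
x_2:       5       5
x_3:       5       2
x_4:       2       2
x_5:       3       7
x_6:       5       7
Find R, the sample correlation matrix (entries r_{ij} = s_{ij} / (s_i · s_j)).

Step 1 — column means:
  mean(U) = (3 + 5 + 5 + 2 + 3 + 5) / 6 = 23/6 = 3.8333
  mean(V) = (6 + 5 + 2 + 2 + 7 + 7) / 6 = 29/6 = 4.8333

Step 2 — sample variances and covariances s[i,j] = (1/(n-1)) · Σ_k (x_{k,i} - mean_i) · (x_{k,j} - mean_j), with n-1 = 5:
  s[U,U] = ((-0.8333)·(-0.8333) + (1.1667)·(1.1667) + (1.1667)·(1.1667) + (-1.8333)·(-1.8333) + (-0.8333)·(-0.8333) + (1.1667)·(1.1667)) / 5 = 8.8333/5 = 1.7667
  s[U,V] = ((-0.8333)·(1.1667) + (1.1667)·(0.1667) + (1.1667)·(-2.8333) + (-1.8333)·(-2.8333) + (-0.8333)·(2.1667) + (1.1667)·(2.1667)) / 5 = 1.8333/5 = 0.3667
  s[V,V] = ((1.1667)·(1.1667) + (0.1667)·(0.1667) + (-2.8333)·(-2.8333) + (-2.8333)·(-2.8333) + (2.1667)·(2.1667) + (2.1667)·(2.1667)) / 5 = 26.8333/5 = 5.3667
  Sample standard deviations s_i = √(s[i,i]):
  s(U) = √(1.7667) = 1.3292
  s(V) = √(5.3667) = 2.3166

Step 3 — r_{ij} = s_{ij} / (s_i · s_j):
  r[U,U] = 1 (diagonal).
  r[U,V] = 0.3667 / (1.3292 · 2.3166) = 0.3667 / 3.0791 = 0.1191
  r[V,V] = 1 (diagonal).

R is symmetric with unit diagonal. Assembling:

R = [[1, 0.1191],
 [0.1191, 1]]
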